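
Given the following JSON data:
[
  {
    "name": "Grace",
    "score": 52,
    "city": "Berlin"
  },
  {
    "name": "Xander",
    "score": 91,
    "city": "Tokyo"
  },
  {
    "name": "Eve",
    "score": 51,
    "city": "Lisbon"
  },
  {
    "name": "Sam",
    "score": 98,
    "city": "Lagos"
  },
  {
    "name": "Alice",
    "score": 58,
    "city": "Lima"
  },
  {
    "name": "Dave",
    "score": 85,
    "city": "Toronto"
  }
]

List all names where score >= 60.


Filtering records where score >= 60:
  Grace (score=52) -> no
  Xander (score=91) -> YES
  Eve (score=51) -> no
  Sam (score=98) -> YES
  Alice (score=58) -> no
  Dave (score=85) -> YES


ANSWER: Xander, Sam, Dave


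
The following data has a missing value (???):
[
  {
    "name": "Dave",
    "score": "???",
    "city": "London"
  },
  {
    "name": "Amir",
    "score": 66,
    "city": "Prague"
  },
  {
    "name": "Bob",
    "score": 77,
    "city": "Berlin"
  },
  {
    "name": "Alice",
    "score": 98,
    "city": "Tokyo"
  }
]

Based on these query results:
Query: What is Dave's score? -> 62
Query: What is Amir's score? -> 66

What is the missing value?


The missing value is Dave's score
From query: Dave's score = 62

ANSWER: 62


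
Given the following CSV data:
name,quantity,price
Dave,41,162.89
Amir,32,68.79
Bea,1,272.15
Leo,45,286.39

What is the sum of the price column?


Values in 'price' column:
  Row 1: 162.89
  Row 2: 68.79
  Row 3: 272.15
  Row 4: 286.39
Sum = 162.89 + 68.79 + 272.15 + 286.39 = 790.22

ANSWER: 790.22


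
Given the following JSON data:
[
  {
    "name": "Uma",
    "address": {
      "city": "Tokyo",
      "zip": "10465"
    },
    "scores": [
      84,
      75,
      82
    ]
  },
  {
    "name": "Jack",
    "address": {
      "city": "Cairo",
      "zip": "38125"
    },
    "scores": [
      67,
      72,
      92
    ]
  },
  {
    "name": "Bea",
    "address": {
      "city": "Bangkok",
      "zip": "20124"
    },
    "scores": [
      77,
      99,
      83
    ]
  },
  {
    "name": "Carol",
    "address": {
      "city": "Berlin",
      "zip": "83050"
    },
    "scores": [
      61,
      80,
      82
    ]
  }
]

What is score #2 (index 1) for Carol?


Path: records[3].scores[1]
Value: 80

ANSWER: 80


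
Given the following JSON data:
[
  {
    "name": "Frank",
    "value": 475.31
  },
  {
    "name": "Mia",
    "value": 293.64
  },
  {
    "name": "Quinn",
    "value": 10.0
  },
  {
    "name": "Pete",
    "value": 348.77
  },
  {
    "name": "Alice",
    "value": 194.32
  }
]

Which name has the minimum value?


Comparing values:
  Frank: 475.31
  Mia: 293.64
  Quinn: 10.0
  Pete: 348.77
  Alice: 194.32
Minimum: Quinn (10.0)

ANSWER: Quinn


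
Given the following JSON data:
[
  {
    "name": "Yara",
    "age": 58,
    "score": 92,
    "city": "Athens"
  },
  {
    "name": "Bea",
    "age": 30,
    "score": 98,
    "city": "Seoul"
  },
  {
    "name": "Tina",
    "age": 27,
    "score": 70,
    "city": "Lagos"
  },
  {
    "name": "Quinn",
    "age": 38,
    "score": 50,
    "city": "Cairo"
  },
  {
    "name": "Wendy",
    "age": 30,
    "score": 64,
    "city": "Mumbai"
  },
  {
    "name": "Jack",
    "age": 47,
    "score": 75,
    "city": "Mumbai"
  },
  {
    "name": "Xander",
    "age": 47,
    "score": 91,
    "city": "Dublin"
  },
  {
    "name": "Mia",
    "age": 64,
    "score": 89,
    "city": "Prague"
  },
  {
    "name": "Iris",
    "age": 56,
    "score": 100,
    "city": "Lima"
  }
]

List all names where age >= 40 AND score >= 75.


Checking both conditions:
  Yara (age=58, score=92) -> YES
  Bea (age=30, score=98) -> no
  Tina (age=27, score=70) -> no
  Quinn (age=38, score=50) -> no
  Wendy (age=30, score=64) -> no
  Jack (age=47, score=75) -> YES
  Xander (age=47, score=91) -> YES
  Mia (age=64, score=89) -> YES
  Iris (age=56, score=100) -> YES


ANSWER: Yara, Jack, Xander, Mia, Iris


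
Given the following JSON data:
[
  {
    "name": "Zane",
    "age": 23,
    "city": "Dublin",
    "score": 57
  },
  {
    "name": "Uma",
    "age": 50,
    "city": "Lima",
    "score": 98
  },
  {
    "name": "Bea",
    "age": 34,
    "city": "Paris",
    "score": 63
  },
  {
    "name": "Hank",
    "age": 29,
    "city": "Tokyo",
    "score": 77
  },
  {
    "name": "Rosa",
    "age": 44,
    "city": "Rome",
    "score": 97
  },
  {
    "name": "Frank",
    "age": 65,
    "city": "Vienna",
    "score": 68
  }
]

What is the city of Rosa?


Looking up record where name = Rosa
Record index: 4
Field 'city' = Rome

ANSWER: Rome


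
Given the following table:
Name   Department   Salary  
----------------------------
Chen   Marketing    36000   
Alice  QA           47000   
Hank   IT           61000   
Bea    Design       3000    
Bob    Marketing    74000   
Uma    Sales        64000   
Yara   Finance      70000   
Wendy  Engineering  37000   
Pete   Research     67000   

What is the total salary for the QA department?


QA department members:
  Alice: 47000
Total = 47000 = 47000

ANSWER: 47000


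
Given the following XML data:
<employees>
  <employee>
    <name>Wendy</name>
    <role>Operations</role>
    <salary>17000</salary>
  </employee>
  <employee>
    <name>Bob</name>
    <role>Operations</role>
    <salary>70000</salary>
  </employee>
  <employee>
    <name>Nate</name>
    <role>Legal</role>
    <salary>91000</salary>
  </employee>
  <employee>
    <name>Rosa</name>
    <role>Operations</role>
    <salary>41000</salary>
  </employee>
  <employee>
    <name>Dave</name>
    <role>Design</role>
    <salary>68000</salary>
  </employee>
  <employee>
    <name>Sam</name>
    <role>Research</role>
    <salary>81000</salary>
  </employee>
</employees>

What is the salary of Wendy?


Searching for <employee> with <name>Wendy</name>
Found at position 1
<salary>17000</salary>

ANSWER: 17000


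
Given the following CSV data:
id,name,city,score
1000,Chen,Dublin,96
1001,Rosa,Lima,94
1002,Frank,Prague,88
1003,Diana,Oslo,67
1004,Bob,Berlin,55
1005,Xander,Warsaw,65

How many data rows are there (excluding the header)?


Counting rows (excluding header):
Header: id,name,city,score
Data rows: 6

ANSWER: 6


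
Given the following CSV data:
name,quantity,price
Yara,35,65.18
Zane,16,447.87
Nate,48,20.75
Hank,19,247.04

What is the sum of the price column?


Values in 'price' column:
  Row 1: 65.18
  Row 2: 447.87
  Row 3: 20.75
  Row 4: 247.04
Sum = 65.18 + 447.87 + 20.75 + 247.04 = 780.84

ANSWER: 780.84


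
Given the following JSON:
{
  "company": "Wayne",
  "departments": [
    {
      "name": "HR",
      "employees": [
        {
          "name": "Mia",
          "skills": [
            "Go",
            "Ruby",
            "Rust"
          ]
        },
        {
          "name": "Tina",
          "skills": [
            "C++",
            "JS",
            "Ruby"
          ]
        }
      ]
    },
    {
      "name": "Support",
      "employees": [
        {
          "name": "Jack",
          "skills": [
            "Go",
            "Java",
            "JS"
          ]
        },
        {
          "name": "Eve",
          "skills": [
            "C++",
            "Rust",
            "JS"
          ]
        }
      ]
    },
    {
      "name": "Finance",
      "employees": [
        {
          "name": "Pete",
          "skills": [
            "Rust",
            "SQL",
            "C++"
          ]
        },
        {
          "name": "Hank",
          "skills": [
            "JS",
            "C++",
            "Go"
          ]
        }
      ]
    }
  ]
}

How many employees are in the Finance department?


Path: departments[2].employees
Count: 2

ANSWER: 2


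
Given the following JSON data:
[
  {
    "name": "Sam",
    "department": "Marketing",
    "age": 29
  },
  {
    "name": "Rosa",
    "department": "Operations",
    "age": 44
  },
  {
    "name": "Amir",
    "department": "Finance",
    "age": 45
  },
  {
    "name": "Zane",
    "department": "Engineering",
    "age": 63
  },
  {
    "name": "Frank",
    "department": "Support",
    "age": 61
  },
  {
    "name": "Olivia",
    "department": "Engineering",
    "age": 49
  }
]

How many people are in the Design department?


Scanning records for department = Design
  No matches found
Count: 0

ANSWER: 0


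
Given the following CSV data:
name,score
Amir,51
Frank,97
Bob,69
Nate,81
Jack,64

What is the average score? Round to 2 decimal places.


Scores: 51, 97, 69, 81, 64
Sum = 362
Count = 5
Average = 362 / 5 = 72.40

ANSWER: 72.40


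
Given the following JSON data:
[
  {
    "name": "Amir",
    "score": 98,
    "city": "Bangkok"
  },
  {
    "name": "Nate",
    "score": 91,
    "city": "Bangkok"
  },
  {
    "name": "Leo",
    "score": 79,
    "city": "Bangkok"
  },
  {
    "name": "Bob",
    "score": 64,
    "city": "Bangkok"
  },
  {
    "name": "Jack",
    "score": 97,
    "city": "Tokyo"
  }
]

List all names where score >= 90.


Filtering records where score >= 90:
  Amir (score=98) -> YES
  Nate (score=91) -> YES
  Leo (score=79) -> no
  Bob (score=64) -> no
  Jack (score=97) -> YES


ANSWER: Amir, Nate, Jack


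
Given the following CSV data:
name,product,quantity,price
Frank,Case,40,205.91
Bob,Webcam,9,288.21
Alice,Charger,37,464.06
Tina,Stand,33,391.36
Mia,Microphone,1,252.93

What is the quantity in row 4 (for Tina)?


Row 4: Tina
Column 'quantity' = 33

ANSWER: 33


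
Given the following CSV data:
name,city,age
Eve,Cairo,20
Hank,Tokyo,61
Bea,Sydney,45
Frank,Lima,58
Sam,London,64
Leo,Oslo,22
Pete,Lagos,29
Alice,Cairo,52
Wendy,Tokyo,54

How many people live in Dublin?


Scanning city column for 'Dublin':
Total matches: 0

ANSWER: 0


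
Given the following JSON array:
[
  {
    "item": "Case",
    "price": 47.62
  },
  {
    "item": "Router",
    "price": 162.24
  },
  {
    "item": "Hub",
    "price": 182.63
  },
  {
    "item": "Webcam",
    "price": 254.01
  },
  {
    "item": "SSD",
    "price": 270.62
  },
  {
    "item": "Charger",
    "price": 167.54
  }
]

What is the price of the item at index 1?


Array index 1 -> Router
price = 162.24

ANSWER: 162.24


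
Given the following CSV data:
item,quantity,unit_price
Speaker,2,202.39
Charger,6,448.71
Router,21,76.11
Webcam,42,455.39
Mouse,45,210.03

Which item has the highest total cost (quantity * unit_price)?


Computing row totals:
  Speaker: 404.78
  Charger: 2692.26
  Router: 1598.31
  Webcam: 19126.38
  Mouse: 9451.35
Maximum: Webcam (19126.38)

ANSWER: Webcam


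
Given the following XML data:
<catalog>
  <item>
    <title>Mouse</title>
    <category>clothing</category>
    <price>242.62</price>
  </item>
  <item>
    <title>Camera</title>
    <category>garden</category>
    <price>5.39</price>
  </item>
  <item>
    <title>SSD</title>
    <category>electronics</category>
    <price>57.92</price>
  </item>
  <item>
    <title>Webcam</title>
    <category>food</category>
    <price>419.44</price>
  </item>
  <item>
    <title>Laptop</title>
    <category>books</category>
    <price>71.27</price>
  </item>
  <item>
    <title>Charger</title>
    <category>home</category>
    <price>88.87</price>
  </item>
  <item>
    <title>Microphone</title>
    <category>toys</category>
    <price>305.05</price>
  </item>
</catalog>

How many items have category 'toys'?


Scanning <item> elements for <category>toys</category>:
  Item 7: Microphone -> MATCH
Count: 1

ANSWER: 1


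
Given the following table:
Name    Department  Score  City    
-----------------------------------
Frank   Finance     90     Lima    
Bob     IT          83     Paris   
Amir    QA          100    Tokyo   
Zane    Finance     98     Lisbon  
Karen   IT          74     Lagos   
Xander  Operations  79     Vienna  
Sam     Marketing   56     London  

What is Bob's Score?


Row 2: Bob
Score = 83

ANSWER: 83


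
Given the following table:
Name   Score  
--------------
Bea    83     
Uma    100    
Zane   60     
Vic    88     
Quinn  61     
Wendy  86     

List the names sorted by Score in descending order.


Sorting by Score (descending):
  Uma: 100
  Vic: 88
  Wendy: 86
  Bea: 83
  Quinn: 61
  Zane: 60


ANSWER: Uma, Vic, Wendy, Bea, Quinn, Zane


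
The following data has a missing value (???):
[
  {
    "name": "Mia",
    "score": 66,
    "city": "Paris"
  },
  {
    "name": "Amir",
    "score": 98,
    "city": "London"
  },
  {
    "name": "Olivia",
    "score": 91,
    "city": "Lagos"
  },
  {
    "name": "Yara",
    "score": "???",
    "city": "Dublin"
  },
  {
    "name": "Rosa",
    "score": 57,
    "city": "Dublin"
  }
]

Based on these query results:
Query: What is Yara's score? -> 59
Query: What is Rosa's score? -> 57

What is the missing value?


The missing value is Yara's score
From query: Yara's score = 59

ANSWER: 59


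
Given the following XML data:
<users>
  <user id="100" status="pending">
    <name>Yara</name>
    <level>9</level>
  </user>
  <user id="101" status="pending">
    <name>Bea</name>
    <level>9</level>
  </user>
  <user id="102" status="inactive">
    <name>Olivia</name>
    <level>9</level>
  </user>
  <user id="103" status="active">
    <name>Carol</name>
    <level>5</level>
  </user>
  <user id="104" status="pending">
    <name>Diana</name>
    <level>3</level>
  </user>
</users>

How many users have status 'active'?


Counting users with status='active':
  Carol (id=103) -> MATCH
Count: 1

ANSWER: 1


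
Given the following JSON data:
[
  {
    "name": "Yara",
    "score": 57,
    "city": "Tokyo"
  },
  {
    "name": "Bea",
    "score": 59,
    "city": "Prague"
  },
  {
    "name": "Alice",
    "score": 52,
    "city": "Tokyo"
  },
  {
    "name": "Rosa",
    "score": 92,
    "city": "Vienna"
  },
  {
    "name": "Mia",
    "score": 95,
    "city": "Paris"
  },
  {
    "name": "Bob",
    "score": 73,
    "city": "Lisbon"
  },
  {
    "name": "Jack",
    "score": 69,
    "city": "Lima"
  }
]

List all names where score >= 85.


Filtering records where score >= 85:
  Yara (score=57) -> no
  Bea (score=59) -> no
  Alice (score=52) -> no
  Rosa (score=92) -> YES
  Mia (score=95) -> YES
  Bob (score=73) -> no
  Jack (score=69) -> no


ANSWER: Rosa, Mia


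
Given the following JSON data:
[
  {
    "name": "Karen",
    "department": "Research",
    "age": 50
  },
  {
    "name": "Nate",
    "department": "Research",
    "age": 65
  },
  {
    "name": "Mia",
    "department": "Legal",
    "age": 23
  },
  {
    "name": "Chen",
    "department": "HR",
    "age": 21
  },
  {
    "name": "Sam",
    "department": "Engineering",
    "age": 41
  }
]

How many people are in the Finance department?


Scanning records for department = Finance
  No matches found
Count: 0

ANSWER: 0


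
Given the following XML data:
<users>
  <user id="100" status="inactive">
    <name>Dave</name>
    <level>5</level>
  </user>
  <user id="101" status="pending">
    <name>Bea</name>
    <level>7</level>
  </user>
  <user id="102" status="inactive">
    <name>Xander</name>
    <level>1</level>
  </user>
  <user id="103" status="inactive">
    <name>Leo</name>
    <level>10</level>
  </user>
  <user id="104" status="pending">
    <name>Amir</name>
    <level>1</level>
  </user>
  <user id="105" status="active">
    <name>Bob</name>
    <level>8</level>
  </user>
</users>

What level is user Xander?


Finding user: Xander
<level>1</level>

ANSWER: 1


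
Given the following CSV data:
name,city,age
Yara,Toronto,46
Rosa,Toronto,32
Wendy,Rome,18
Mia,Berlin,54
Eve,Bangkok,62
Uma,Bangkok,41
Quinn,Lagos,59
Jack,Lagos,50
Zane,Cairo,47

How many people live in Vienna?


Scanning city column for 'Vienna':
Total matches: 0

ANSWER: 0


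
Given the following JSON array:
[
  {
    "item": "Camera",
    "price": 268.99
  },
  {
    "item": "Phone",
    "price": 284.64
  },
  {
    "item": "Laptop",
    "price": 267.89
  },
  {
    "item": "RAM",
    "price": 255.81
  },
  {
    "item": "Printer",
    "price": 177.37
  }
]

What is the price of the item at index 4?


Array index 4 -> Printer
price = 177.37

ANSWER: 177.37


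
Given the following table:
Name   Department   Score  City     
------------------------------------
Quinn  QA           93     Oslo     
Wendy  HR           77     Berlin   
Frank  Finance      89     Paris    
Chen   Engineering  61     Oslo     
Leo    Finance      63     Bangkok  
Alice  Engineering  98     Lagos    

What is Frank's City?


Row 3: Frank
City = Paris

ANSWER: Paris


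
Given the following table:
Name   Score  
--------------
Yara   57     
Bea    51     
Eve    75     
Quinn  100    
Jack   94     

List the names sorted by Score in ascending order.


Sorting by Score (ascending):
  Bea: 51
  Yara: 57
  Eve: 75
  Jack: 94
  Quinn: 100


ANSWER: Bea, Yara, Eve, Jack, Quinn


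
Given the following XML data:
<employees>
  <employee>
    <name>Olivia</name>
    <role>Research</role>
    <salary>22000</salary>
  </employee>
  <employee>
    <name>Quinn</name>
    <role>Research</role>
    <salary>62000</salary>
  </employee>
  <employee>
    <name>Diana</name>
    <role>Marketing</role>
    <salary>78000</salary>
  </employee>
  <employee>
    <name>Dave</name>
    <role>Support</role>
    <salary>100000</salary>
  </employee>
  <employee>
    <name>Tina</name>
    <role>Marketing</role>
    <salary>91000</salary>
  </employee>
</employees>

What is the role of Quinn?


Searching for <employee> with <name>Quinn</name>
Found at position 2
<role>Research</role>

ANSWER: Research


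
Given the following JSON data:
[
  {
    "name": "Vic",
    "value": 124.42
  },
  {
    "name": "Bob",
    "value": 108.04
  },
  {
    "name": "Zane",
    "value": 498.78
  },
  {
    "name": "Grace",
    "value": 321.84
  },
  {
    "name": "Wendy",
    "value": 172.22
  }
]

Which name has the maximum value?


Comparing values:
  Vic: 124.42
  Bob: 108.04
  Zane: 498.78
  Grace: 321.84
  Wendy: 172.22
Maximum: Zane (498.78)

ANSWER: Zane


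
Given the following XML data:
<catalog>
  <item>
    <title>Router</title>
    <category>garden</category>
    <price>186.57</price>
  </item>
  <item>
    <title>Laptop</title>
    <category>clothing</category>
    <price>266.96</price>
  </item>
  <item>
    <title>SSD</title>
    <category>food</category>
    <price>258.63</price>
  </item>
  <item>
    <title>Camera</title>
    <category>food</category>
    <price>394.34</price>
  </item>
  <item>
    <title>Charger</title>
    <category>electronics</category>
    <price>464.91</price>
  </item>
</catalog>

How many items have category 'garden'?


Scanning <item> elements for <category>garden</category>:
  Item 1: Router -> MATCH
Count: 1

ANSWER: 1


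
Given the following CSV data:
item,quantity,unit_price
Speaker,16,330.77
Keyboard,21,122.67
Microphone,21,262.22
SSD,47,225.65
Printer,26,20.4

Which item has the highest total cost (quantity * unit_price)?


Computing row totals:
  Speaker: 5292.32
  Keyboard: 2576.07
  Microphone: 5506.62
  SSD: 10605.55
  Printer: 530.4
Maximum: SSD (10605.55)

ANSWER: SSD


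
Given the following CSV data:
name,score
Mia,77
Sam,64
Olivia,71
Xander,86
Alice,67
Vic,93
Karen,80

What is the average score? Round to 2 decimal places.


Scores: 77, 64, 71, 86, 67, 93, 80
Sum = 538
Count = 7
Average = 538 / 7 = 76.86

ANSWER: 76.86


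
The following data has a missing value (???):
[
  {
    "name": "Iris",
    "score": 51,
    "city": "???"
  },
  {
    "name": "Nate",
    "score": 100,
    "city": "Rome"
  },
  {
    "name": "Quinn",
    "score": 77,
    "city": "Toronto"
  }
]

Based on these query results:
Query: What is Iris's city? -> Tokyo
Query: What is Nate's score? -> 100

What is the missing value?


The missing value is Iris's city
From query: Iris's city = Tokyo

ANSWER: Tokyo


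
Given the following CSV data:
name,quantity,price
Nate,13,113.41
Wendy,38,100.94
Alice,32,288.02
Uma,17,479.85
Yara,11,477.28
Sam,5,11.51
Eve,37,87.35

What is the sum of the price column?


Values in 'price' column:
  Row 1: 113.41
  Row 2: 100.94
  Row 3: 288.02
  Row 4: 479.85
  Row 5: 477.28
  Row 6: 11.51
  Row 7: 87.35
Sum = 113.41 + 100.94 + 288.02 + 479.85 + 477.28 + 11.51 + 87.35 = 1558.36

ANSWER: 1558.36


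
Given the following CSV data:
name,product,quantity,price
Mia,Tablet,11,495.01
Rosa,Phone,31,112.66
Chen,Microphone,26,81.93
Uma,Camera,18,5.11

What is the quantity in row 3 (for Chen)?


Row 3: Chen
Column 'quantity' = 26

ANSWER: 26


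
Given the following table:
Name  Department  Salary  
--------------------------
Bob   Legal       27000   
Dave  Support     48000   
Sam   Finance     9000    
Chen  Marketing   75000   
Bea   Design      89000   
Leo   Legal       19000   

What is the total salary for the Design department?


Design department members:
  Bea: 89000
Total = 89000 = 89000

ANSWER: 89000


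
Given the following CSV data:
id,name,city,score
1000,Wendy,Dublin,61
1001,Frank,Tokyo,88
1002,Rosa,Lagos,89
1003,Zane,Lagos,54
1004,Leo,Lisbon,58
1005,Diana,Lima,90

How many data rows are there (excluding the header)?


Counting rows (excluding header):
Header: id,name,city,score
Data rows: 6

ANSWER: 6


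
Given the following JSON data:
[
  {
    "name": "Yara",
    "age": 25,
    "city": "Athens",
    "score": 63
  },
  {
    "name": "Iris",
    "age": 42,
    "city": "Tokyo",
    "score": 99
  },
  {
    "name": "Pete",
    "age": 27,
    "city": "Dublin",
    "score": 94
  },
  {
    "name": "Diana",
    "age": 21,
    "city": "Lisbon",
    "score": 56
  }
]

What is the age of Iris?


Looking up record where name = Iris
Record index: 1
Field 'age' = 42

ANSWER: 42


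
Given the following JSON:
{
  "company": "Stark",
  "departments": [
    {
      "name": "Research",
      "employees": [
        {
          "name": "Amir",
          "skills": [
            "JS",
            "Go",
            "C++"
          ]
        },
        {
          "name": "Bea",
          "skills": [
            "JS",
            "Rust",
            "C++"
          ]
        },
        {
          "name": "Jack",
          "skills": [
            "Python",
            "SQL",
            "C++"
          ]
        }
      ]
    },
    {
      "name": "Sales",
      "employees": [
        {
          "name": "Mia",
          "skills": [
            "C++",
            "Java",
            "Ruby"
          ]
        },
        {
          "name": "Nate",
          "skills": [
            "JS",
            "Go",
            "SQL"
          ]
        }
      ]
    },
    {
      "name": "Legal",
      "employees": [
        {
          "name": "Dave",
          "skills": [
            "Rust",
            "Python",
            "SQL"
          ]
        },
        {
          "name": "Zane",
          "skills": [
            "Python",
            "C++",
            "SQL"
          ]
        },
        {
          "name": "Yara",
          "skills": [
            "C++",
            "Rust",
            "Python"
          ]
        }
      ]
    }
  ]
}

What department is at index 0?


Path: departments[0].name
Value: Research

ANSWER: Research


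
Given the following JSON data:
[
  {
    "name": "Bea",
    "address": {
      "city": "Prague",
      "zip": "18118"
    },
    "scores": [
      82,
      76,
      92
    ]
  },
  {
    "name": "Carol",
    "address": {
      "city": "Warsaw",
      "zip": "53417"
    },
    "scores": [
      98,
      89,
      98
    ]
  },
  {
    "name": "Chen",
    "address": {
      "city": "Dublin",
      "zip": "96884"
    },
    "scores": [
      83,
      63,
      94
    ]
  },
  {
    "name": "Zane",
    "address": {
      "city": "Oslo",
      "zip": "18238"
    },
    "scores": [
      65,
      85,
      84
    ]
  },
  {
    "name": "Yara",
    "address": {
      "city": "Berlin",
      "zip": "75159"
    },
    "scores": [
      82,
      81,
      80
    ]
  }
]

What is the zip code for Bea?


Path: records[0].address.zip
Value: 18118

ANSWER: 18118


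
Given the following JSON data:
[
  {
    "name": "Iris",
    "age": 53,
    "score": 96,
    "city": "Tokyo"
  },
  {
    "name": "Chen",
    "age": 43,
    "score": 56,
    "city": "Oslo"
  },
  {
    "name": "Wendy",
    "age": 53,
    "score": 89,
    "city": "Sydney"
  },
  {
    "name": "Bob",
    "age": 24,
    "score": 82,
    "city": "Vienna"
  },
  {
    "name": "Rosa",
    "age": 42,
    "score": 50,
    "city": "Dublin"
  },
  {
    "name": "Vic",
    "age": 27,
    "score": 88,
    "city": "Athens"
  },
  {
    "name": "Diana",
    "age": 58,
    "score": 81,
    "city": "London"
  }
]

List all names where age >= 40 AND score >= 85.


Checking both conditions:
  Iris (age=53, score=96) -> YES
  Chen (age=43, score=56) -> no
  Wendy (age=53, score=89) -> YES
  Bob (age=24, score=82) -> no
  Rosa (age=42, score=50) -> no
  Vic (age=27, score=88) -> no
  Diana (age=58, score=81) -> no


ANSWER: Iris, Wendy


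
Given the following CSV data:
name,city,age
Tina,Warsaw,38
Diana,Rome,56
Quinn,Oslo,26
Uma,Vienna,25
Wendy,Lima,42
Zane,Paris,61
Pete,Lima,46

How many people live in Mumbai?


Scanning city column for 'Mumbai':
Total matches: 0

ANSWER: 0


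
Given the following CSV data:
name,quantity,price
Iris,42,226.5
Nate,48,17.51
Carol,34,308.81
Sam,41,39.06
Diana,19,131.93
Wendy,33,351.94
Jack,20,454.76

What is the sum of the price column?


Values in 'price' column:
  Row 1: 226.5
  Row 2: 17.51
  Row 3: 308.81
  Row 4: 39.06
  Row 5: 131.93
  Row 6: 351.94
  Row 7: 454.76
Sum = 226.5 + 17.51 + 308.81 + 39.06 + 131.93 + 351.94 + 454.76 = 1530.51

ANSWER: 1530.51


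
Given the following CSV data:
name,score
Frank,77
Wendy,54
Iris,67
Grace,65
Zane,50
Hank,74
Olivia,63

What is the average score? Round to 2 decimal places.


Scores: 77, 54, 67, 65, 50, 74, 63
Sum = 450
Count = 7
Average = 450 / 7 = 64.29

ANSWER: 64.29


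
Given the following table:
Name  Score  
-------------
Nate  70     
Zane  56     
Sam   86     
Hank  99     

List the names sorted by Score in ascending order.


Sorting by Score (ascending):
  Zane: 56
  Nate: 70
  Sam: 86
  Hank: 99


ANSWER: Zane, Nate, Sam, Hank


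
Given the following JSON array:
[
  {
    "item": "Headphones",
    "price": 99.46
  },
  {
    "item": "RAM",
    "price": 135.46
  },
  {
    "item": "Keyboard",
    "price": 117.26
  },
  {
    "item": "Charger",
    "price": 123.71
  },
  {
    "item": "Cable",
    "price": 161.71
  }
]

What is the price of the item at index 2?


Array index 2 -> Keyboard
price = 117.26

ANSWER: 117.26


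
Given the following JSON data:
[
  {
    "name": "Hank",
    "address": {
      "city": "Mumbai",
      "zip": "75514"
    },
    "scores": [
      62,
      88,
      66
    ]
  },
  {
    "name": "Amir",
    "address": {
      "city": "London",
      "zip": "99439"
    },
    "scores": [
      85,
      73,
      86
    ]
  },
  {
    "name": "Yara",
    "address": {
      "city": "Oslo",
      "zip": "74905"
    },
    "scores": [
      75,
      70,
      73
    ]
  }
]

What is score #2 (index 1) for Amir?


Path: records[1].scores[1]
Value: 73

ANSWER: 73


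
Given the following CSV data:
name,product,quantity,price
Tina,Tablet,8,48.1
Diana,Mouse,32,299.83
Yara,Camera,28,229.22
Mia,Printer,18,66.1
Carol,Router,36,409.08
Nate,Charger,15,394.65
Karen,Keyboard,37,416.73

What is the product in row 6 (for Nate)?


Row 6: Nate
Column 'product' = Charger

ANSWER: Charger


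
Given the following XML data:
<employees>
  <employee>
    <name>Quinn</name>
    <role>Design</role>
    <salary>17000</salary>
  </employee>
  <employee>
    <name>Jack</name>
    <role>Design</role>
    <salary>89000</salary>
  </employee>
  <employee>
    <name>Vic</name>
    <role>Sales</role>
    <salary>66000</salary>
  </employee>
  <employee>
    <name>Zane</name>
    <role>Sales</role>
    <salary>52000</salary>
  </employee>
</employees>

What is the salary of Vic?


Searching for <employee> with <name>Vic</name>
Found at position 3
<salary>66000</salary>

ANSWER: 66000


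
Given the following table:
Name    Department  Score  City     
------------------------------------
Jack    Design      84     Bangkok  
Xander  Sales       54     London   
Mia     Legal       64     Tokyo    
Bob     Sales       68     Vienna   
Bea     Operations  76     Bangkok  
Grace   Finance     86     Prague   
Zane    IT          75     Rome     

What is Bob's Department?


Row 4: Bob
Department = Sales

ANSWER: Sales


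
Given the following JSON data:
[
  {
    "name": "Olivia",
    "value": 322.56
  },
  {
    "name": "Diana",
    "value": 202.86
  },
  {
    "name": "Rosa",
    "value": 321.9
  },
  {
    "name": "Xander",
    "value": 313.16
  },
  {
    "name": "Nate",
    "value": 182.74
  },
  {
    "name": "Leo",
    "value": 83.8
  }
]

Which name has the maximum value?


Comparing values:
  Olivia: 322.56
  Diana: 202.86
  Rosa: 321.9
  Xander: 313.16
  Nate: 182.74
  Leo: 83.8
Maximum: Olivia (322.56)

ANSWER: Olivia


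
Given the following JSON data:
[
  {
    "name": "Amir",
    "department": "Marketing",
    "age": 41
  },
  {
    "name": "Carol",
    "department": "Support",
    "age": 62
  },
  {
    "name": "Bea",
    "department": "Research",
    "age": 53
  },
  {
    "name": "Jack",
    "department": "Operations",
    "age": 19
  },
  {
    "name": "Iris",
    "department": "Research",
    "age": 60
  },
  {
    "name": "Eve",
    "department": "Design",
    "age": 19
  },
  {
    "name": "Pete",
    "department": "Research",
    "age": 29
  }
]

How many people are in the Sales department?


Scanning records for department = Sales
  No matches found
Count: 0

ANSWER: 0


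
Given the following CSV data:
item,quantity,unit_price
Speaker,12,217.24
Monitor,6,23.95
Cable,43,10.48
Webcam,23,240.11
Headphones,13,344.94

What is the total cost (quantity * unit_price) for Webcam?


Row: Webcam
quantity = 23
unit_price = 240.11
total = 23 * 240.11 = 5522.53

ANSWER: 5522.53


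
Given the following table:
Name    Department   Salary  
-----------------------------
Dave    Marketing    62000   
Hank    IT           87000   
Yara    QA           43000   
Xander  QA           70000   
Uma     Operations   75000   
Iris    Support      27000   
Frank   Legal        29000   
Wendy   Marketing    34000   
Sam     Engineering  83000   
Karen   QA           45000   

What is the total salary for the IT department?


IT department members:
  Hank: 87000
Total = 87000 = 87000

ANSWER: 87000


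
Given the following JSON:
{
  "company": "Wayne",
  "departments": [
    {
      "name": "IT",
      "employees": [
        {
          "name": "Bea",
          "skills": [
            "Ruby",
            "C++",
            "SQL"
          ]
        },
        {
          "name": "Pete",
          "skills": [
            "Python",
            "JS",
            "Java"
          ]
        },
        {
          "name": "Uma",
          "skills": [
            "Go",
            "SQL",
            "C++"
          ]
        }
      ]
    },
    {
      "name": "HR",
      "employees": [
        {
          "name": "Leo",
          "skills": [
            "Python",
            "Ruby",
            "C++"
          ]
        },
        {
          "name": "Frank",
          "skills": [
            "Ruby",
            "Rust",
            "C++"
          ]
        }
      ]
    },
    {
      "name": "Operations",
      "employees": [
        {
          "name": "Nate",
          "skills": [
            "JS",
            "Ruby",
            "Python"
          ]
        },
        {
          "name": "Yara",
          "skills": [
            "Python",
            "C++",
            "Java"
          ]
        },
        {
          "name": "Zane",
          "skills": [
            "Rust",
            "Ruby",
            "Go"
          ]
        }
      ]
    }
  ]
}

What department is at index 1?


Path: departments[1].name
Value: HR

ANSWER: HR


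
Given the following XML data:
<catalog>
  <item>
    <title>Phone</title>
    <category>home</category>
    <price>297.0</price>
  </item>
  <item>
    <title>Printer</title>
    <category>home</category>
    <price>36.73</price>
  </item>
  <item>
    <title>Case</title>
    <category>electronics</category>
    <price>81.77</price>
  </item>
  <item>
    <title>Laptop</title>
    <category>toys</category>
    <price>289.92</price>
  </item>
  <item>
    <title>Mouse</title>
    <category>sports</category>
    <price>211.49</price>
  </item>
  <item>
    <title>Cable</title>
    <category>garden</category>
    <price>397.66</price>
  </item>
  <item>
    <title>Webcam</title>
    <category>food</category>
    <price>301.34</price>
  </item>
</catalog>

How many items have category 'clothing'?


Scanning <item> elements for <category>clothing</category>:
Count: 0

ANSWER: 0


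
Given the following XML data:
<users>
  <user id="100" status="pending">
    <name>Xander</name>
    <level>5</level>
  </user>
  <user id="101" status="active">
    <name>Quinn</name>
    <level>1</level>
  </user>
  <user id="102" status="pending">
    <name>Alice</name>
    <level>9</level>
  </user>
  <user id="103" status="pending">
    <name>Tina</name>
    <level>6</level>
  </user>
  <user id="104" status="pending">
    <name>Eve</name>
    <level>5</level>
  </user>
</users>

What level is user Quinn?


Finding user: Quinn
<level>1</level>

ANSWER: 1


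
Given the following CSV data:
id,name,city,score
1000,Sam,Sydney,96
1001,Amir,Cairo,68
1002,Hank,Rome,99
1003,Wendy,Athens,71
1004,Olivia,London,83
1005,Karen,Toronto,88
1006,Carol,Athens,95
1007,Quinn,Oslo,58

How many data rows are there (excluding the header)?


Counting rows (excluding header):
Header: id,name,city,score
Data rows: 8

ANSWER: 8


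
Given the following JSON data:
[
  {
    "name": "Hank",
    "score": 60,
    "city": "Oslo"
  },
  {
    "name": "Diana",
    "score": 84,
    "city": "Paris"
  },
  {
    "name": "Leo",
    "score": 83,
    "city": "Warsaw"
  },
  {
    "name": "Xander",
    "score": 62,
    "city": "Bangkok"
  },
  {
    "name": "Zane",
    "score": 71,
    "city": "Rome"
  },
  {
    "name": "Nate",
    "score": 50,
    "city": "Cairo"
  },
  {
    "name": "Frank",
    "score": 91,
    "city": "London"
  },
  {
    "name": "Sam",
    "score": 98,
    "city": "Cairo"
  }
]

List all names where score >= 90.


Filtering records where score >= 90:
  Hank (score=60) -> no
  Diana (score=84) -> no
  Leo (score=83) -> no
  Xander (score=62) -> no
  Zane (score=71) -> no
  Nate (score=50) -> no
  Frank (score=91) -> YES
  Sam (score=98) -> YES


ANSWER: Frank, Sam


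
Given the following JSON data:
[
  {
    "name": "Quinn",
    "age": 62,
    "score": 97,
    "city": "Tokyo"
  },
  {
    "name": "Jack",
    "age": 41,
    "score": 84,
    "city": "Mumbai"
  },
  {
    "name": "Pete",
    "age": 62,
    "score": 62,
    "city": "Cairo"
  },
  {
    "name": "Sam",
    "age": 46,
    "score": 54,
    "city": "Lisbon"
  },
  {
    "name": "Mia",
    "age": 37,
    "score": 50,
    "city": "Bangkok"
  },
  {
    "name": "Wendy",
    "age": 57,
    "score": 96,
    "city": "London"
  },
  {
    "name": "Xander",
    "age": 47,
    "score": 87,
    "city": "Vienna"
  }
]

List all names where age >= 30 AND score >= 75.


Checking both conditions:
  Quinn (age=62, score=97) -> YES
  Jack (age=41, score=84) -> YES
  Pete (age=62, score=62) -> no
  Sam (age=46, score=54) -> no
  Mia (age=37, score=50) -> no
  Wendy (age=57, score=96) -> YES
  Xander (age=47, score=87) -> YES


ANSWER: Quinn, Jack, Wendy, Xander


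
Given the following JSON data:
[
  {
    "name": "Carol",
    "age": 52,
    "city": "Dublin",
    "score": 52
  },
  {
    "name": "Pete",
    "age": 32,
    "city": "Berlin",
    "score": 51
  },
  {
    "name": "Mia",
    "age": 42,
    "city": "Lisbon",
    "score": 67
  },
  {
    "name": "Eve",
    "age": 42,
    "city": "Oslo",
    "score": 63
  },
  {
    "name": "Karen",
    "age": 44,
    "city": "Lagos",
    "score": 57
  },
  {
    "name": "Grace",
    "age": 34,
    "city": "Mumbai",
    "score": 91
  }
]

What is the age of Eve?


Looking up record where name = Eve
Record index: 3
Field 'age' = 42

ANSWER: 42


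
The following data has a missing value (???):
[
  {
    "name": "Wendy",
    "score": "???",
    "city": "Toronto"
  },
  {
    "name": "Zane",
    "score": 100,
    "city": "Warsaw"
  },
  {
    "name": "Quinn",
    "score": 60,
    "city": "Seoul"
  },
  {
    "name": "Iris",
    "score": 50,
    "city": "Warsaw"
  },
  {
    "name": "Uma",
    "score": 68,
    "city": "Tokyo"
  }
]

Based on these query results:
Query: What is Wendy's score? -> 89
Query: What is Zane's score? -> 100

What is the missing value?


The missing value is Wendy's score
From query: Wendy's score = 89

ANSWER: 89


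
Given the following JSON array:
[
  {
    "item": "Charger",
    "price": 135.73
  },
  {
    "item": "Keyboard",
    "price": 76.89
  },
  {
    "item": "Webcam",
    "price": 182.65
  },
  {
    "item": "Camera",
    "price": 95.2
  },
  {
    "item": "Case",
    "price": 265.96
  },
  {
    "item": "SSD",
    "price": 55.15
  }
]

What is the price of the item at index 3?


Array index 3 -> Camera
price = 95.2

ANSWER: 95.2


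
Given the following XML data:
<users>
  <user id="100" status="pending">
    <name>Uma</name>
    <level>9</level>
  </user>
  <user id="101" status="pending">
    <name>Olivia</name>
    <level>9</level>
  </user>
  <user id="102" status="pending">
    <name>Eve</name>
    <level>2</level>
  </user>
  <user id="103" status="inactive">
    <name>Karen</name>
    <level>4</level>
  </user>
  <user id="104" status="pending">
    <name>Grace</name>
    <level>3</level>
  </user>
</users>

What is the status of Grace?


Finding user with name = Grace
user id="104" status="pending"

ANSWER: pending


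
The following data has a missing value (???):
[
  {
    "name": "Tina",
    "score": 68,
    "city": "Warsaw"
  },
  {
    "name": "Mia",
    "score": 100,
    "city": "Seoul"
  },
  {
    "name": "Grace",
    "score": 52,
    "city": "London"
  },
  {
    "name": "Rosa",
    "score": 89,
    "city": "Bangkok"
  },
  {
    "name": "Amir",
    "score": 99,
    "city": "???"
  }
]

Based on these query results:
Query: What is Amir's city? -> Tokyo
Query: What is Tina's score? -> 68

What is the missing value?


The missing value is Amir's city
From query: Amir's city = Tokyo

ANSWER: Tokyo


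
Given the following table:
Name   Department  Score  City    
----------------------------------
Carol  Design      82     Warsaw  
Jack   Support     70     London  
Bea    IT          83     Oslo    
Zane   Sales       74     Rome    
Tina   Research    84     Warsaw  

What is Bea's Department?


Row 3: Bea
Department = IT

ANSWER: IT


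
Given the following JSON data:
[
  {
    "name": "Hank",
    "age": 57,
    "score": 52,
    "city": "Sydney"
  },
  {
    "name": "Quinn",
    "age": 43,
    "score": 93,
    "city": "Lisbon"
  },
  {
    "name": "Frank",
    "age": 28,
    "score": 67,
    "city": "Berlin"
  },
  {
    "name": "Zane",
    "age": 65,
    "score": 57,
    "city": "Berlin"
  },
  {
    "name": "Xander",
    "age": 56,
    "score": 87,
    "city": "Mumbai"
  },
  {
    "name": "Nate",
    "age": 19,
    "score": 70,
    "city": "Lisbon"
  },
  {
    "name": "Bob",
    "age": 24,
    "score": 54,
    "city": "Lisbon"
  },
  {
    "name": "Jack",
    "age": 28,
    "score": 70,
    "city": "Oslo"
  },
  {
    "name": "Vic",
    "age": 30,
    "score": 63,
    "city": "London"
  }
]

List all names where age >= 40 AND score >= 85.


Checking both conditions:
  Hank (age=57, score=52) -> no
  Quinn (age=43, score=93) -> YES
  Frank (age=28, score=67) -> no
  Zane (age=65, score=57) -> no
  Xander (age=56, score=87) -> YES
  Nate (age=19, score=70) -> no
  Bob (age=24, score=54) -> no
  Jack (age=28, score=70) -> no
  Vic (age=30, score=63) -> no


ANSWER: Quinn, Xander


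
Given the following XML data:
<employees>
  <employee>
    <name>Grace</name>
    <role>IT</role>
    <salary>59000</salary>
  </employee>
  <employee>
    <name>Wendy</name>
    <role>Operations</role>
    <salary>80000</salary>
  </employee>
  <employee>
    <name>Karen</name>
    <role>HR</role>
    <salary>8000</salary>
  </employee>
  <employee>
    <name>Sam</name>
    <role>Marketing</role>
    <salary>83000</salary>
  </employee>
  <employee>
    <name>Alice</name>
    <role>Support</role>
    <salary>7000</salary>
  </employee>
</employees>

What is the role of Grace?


Searching for <employee> with <name>Grace</name>
Found at position 1
<role>IT</role>

ANSWER: IT
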